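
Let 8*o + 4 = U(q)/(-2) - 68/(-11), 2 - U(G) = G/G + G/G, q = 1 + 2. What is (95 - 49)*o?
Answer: 138/11 ≈ 12.545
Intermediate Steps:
q = 3
U(G) = 0 (U(G) = 2 - (G/G + G/G) = 2 - (1 + 1) = 2 - 1*2 = 2 - 2 = 0)
o = 3/11 (o = -½ + (0/(-2) - 68/(-11))/8 = -½ + (0*(-½) - 68*(-1/11))/8 = -½ + (0 + 68/11)/8 = -½ + (⅛)*(68/11) = -½ + 17/22 = 3/11 ≈ 0.27273)
(95 - 49)*o = (95 - 49)*(3/11) = 46*(3/11) = 138/11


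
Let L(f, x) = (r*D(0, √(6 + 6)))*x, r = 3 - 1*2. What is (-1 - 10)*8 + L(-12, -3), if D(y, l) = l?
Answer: -88 - 6*√3 ≈ -98.392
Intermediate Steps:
r = 1 (r = 3 - 2 = 1)
L(f, x) = 2*x*√3 (L(f, x) = (1*√(6 + 6))*x = (1*√12)*x = (1*(2*√3))*x = (2*√3)*x = 2*x*√3)
(-1 - 10)*8 + L(-12, -3) = (-1 - 10)*8 + 2*(-3)*√3 = -11*8 - 6*√3 = -88 - 6*√3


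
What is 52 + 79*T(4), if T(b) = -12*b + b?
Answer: -3424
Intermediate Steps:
T(b) = -11*b
52 + 79*T(4) = 52 + 79*(-11*4) = 52 + 79*(-44) = 52 - 3476 = -3424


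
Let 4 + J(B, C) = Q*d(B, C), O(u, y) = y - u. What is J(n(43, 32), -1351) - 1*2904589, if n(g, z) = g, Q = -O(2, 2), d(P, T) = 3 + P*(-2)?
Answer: -2904593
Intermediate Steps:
d(P, T) = 3 - 2*P
Q = 0 (Q = -(2 - 1*2) = -(2 - 2) = -1*0 = 0)
J(B, C) = -4 (J(B, C) = -4 + 0*(3 - 2*B) = -4 + 0 = -4)
J(n(43, 32), -1351) - 1*2904589 = -4 - 1*2904589 = -4 - 2904589 = -2904593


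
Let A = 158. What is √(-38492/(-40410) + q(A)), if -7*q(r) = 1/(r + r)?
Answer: √52827603921295/7448910 ≈ 0.97575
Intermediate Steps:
q(r) = -1/(14*r) (q(r) = -1/(7*(r + r)) = -1/(2*r)/7 = -1/(14*r))
√(-38492/(-40410) + q(A)) = √(-38492/(-40410) - 1/14/158) = √(-38492*(-1/40410) - 1/14*1/158) = √(19246/20205 - 1/2212) = √(42551947/44693460) = √52827603921295/7448910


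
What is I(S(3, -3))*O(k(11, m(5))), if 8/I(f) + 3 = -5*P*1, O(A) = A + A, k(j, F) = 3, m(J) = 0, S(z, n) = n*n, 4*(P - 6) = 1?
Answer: -192/137 ≈ -1.4015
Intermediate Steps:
P = 25/4 (P = 6 + (1/4)*1 = 6 + 1/4 = 25/4 ≈ 6.2500)
S(z, n) = n**2
O(A) = 2*A
I(f) = -32/137 (I(f) = 8/(-3 - 5*25/4*1) = 8/(-3 - 125/4*1) = 8/(-3 - 125/4) = 8/(-137/4) = 8*(-4/137) = -32/137)
I(S(3, -3))*O(k(11, m(5))) = -64*3/137 = -32/137*6 = -192/137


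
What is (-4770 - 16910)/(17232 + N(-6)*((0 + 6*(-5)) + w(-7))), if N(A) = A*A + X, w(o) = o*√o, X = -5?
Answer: -353427360/266084827 - 4704560*I*√7/266084827 ≈ -1.3283 - 0.046779*I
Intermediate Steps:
w(o) = o^(3/2)
N(A) = -5 + A² (N(A) = A*A - 5 = A² - 5 = -5 + A²)
(-4770 - 16910)/(17232 + N(-6)*((0 + 6*(-5)) + w(-7))) = (-4770 - 16910)/(17232 + (-5 + (-6)²)*((0 + 6*(-5)) + (-7)^(3/2))) = -21680/(17232 + (-5 + 36)*((0 - 30) - 7*I*√7)) = -21680/(17232 + 31*(-30 - 7*I*√7)) = -21680/(17232 + (-930 - 217*I*√7)) = -21680/(16302 - 217*I*√7)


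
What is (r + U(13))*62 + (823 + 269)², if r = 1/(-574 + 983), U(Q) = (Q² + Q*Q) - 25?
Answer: 495654892/409 ≈ 1.2119e+6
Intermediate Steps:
U(Q) = -25 + 2*Q² (U(Q) = (Q² + Q²) - 25 = 2*Q² - 25 = -25 + 2*Q²)
r = 1/409 ≈ 0.0024450
(r + U(13))*62 + (823 + 269)² = (1/409 + (-25 + 2*13²))*62 + (823 + 269)² = (1/409 + (-25 + 2*169))*62 + 1092² = (1/409 + (-25 + 338))*62 + 1192464 = (1/409 + 313)*62 + 1192464 = (128018/409)*62 + 1192464 = 7937116/409 + 1192464 = 495654892/409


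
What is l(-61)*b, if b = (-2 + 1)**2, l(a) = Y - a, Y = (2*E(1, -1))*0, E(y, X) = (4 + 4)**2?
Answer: 61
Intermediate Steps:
E(y, X) = 64 (E(y, X) = 8**2 = 64)
Y = 0 (Y = (2*64)*0 = 128*0 = 0)
l(a) = -a (l(a) = 0 - a = -a)
b = 1 (b = (-1)**2 = 1)
l(-61)*b = -1*(-61)*1 = 61*1 = 61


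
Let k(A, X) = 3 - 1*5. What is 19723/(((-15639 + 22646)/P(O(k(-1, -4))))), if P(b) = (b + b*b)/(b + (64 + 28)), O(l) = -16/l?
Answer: 32274/15925 ≈ 2.0266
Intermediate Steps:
k(A, X) = -2 (k(A, X) = 3 - 5 = -2)
P(b) = (b + b²)/(92 + b) (P(b) = (b + b²)/(b + 92) = (b + b²)/(92 + b))
19723/(((-15639 + 22646)/P(O(k(-1, -4))))) = 19723/(((-15639 + 22646)/(((-16/(-2))*(1 - 16/(-2))/(92 - 16/(-2)))))) = 19723/((7007/(((-16*(-½))*(1 - 16*(-½))/(92 - 16*(-½)))))) = 19723/((7007/((8*(1 + 8)/(92 + 8))))) = 19723/((7007/((8*9/100)))) = 19723/((7007/((8*(1/100)*9)))) = 19723/((7007/(18/25))) = 19723/((7007*(25/18))) = 19723/(175175/18) = 19723*(18/175175) = 32274/15925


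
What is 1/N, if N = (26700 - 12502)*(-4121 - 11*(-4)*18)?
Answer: -1/47265142 ≈ -2.1157e-8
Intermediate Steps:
N = -47265142 (N = 14198*(-4121 + 44*18) = 14198*(-4121 + 792) = 14198*(-3329) = -47265142)
1/N = 1/(-47265142) = -1/47265142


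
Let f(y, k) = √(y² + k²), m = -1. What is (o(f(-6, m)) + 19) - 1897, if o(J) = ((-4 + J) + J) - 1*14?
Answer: -1896 + 2*√37 ≈ -1883.8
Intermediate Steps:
f(y, k) = √(k² + y²)
o(J) = -18 + 2*J (o(J) = (-4 + 2*J) - 14 = -18 + 2*J)
(o(f(-6, m)) + 19) - 1897 = ((-18 + 2*√((-1)² + (-6)²)) + 19) - 1897 = ((-18 + 2*√(1 + 36)) + 19) - 1897 = ((-18 + 2*√37) + 19) - 1897 = (1 + 2*√37) - 1897 = -1896 + 2*√37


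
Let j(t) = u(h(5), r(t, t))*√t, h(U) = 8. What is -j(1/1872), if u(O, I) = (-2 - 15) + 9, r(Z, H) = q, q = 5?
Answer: 2*√13/39 ≈ 0.18490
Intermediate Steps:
r(Z, H) = 5
u(O, I) = -8 (u(O, I) = -17 + 9 = -8)
j(t) = -8*√t
-j(1/1872) = -(-8)*√(1/1872) = -(-8)*√13/156 = -(-2)*√13/39 = 2*√13/39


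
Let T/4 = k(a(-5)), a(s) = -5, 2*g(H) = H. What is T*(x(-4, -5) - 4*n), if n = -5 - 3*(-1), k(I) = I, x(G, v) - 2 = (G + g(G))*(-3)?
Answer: -560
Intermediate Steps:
g(H) = H/2
x(G, v) = 2 - 9*G/2 (x(G, v) = 2 + (G + G/2)*(-3) = 2 + (3*G/2)*(-3) = 2 - 9*G/2)
T = -20 (T = 4*(-5) = -20)
n = -2 (n = -5 - 1*(-3) = -5 + 3 = -2)
T*(x(-4, -5) - 4*n) = -20*((2 - 9/2*(-4)) - 4*(-2)) = -20*((2 + 18) + 8) = -20*(20 + 8) = -20*28 = -560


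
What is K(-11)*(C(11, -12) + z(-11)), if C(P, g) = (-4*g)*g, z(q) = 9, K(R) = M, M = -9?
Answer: 5103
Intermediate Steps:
K(R) = -9
C(P, g) = -4*g²
K(-11)*(C(11, -12) + z(-11)) = -9*(-4*(-12)² + 9) = -9*(-4*144 + 9) = -9*(-576 + 9) = -9*(-567) = 5103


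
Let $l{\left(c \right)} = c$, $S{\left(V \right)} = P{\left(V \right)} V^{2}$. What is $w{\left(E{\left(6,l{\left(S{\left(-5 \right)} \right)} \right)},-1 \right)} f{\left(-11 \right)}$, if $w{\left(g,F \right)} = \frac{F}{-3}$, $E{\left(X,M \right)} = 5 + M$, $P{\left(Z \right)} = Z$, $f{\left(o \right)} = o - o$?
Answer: $0$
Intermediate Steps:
$f{\left(o \right)} = 0$
$S{\left(V \right)} = V^{3}$ ($S{\left(V \right)} = V V^{2} = V^{3}$)
$w{\left(g,F \right)} = - \frac{F}{3}$ ($w{\left(g,F \right)} = F \left(- \frac{1}{3}\right) = - \frac{F}{3}$)
$w{\left(E{\left(6,l{\left(S{\left(-5 \right)} \right)} \right)},-1 \right)} f{\left(-11 \right)} = \left(- \frac{1}{3}\right) \left(-1\right) 0 = \frac{1}{3} \cdot 0 = 0$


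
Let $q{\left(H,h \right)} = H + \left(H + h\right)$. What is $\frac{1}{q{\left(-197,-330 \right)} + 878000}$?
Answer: $\frac{1}{877276} \approx 1.1399 \cdot 10^{-6}$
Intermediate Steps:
$q{\left(H,h \right)} = h + 2 H$
$\frac{1}{q{\left(-197,-330 \right)} + 878000} = \frac{1}{\left(-330 + 2 \left(-197\right)\right) + 878000} = \frac{1}{\left(-330 - 394\right) + 878000} = \frac{1}{-724 + 878000} = \frac{1}{877276}$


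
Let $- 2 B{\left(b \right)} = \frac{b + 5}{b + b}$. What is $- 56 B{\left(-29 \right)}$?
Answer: $\frac{336}{29} \approx 11.586$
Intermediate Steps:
$B{\left(b \right)} = - \frac{5 + b}{4 b}$ ($B{\left(b \right)} = - \frac{\left(b + 5\right) \frac{1}{b + b}}{2} = - \frac{\left(5 + b\right) \frac{1}{2 b}}{2} = - \frac{\frac{1}{2} \frac{1}{b} \left(5 + b\right)}{2} = - \frac{5 + b}{4 b}$)
$- 56 B{\left(-29 \right)} = - 56 \frac{-5 - -29}{4 \left(-29\right)} = - 56 \cdot \frac{1}{4} \left(- \frac{1}{29}\right) \left(-5 + 29\right) = - 56 \cdot \frac{1}{4} \left(- \frac{1}{29}\right) 24 = \left(-56\right) \left(- \frac{6}{29}\right) = \frac{336}{29}$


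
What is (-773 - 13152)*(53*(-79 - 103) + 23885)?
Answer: -198278075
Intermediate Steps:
(-773 - 13152)*(53*(-79 - 103) + 23885) = -13925*(53*(-182) + 23885) = -13925*(-9646 + 23885) = -13925*14239 = -198278075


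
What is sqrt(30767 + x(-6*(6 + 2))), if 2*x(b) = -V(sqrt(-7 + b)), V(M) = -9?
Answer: sqrt(123086)/2 ≈ 175.42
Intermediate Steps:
x(b) = 9/2 (x(b) = (-1*(-9))/2 = (1/2)*9 = 9/2)
sqrt(30767 + x(-6*(6 + 2))) = sqrt(30767 + 9/2) = sqrt(61543/2) = sqrt(123086)/2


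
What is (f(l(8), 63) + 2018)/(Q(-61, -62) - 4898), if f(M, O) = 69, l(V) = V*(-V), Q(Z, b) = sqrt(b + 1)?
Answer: -10222126/23990465 - 2087*I*sqrt(61)/23990465 ≈ -0.42609 - 0.00067944*I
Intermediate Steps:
Q(Z, b) = sqrt(1 + b)
l(V) = -V**2
(f(l(8), 63) + 2018)/(Q(-61, -62) - 4898) = (69 + 2018)/(sqrt(1 - 62) - 4898) = 2087/(sqrt(-61) - 4898) = 2087/(I*sqrt(61) - 4898) = 2087/(-4898 + I*sqrt(61))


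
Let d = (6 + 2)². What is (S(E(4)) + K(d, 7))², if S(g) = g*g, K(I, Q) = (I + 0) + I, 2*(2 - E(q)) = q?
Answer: 16384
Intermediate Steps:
d = 64 (d = 8² = 64)
E(q) = 2 - q/2
K(I, Q) = 2*I (K(I, Q) = I + I = 2*I)
S(g) = g²
(S(E(4)) + K(d, 7))² = ((2 - ½*4)² + 2*64)² = ((2 - 2)² + 128)² = (0² + 128)² = (0 + 128)² = 128² = 16384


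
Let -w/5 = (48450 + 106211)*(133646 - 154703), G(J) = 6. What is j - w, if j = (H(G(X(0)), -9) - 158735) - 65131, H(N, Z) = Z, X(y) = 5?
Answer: -16283707260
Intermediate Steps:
w = 16283483385 (w = -5*(48450 + 106211)*(133646 - 154703) = -773305*(-21057) = -5*(-3256696677) = 16283483385)
j = -223875 (j = (-9 - 158735) - 65131 = -158744 - 65131 = -223875)
j - w = -223875 - 1*16283483385 = -223875 - 16283483385 = -16283707260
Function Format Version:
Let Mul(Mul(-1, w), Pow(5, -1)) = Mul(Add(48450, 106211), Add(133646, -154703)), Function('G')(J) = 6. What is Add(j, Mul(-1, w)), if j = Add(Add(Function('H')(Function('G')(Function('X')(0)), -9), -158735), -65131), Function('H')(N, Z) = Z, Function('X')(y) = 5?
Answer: -16283707260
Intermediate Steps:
w = 16283483385 (w = Mul(-5, Mul(Add(48450, 106211), Add(133646, -154703))) = Mul(-5, Mul(154661, -21057)) = Mul(-5, -3256696677) = 16283483385)
j = -223875 (j = Add(Add(-9, -158735), -65131) = Add(-158744, -65131) = -223875)
Add(j, Mul(-1, w)) = Add(-223875, Mul(-1, 16283483385)) = Add(-223875, -16283483385) = -16283707260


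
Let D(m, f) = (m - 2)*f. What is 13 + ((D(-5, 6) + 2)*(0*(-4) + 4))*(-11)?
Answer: 1773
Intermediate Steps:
D(m, f) = f*(-2 + m) (D(m, f) = (-2 + m)*f = f*(-2 + m))
13 + ((D(-5, 6) + 2)*(0*(-4) + 4))*(-11) = 13 + ((6*(-2 - 5) + 2)*(0*(-4) + 4))*(-11) = 13 + ((6*(-7) + 2)*(0 + 4))*(-11) = 13 + ((-42 + 2)*4)*(-11) = 13 - 40*4*(-11) = 13 - 160*(-11) = 13 + 1760 = 1773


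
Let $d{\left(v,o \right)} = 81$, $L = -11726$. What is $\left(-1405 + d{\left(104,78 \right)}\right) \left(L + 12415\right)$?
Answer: $-912236$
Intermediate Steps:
$\left(-1405 + d{\left(104,78 \right)}\right) \left(L + 12415\right) = \left(-1405 + 81\right) \left(-11726 + 12415\right) = \left(-1324\right) 689 = -912236$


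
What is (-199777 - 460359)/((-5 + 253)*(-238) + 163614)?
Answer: -330068/52295 ≈ -6.3117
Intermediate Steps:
(-199777 - 460359)/((-5 + 253)*(-238) + 163614) = -660136/(248*(-238) + 163614) = -660136/(-59024 + 163614) = -660136/104590 = -660136*1/104590 = -330068/52295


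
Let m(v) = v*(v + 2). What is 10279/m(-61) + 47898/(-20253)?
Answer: 11931895/24296849 ≈ 0.49109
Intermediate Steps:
m(v) = v*(2 + v)
10279/m(-61) + 47898/(-20253) = 10279/((-61*(2 - 61))) + 47898/(-20253) = 10279/((-61*(-59))) + 47898*(-1/20253) = 10279/3599 - 15966/6751 = 11931895/24296849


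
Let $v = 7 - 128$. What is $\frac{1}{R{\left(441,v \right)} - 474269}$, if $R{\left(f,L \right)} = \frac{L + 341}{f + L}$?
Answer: $- \frac{16}{7588293} \approx -2.1085 \cdot 10^{-6}$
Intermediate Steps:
$v = -121$ ($v = 7 - 128 = -121$)
$R{\left(f,L \right)} = \frac{341 + L}{L + f}$
$\frac{1}{R{\left(441,v \right)} - 474269} = \frac{1}{\frac{341 - 121}{-121 + 441} - 474269} = \frac{1}{\frac{1}{320} \cdot 220 - 474269} = \frac{1}{\frac{11}{16} - 474269} = \frac{1}{- \frac{7588293}{16}} = - \frac{16}{7588293}$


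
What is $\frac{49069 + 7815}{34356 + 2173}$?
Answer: $\frac{56884}{36529} \approx 1.5572$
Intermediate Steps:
$\frac{49069 + 7815}{34356 + 2173} = \frac{56884}{36529}$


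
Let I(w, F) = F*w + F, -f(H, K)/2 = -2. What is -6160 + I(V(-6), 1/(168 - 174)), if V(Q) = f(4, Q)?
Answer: -36965/6 ≈ -6160.8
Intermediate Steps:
f(H, K) = 4 (f(H, K) = -2*(-2) = 4)
V(Q) = 4
I(w, F) = F + F*w
-6160 + I(V(-6), 1/(168 - 174)) = -6160 + (1 + 4)/(168 - 174) = -6160 + 5/(-6) = -6160 - ⅙*5 = -6160 - ⅚ = -36965/6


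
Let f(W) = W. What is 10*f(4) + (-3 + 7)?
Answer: 44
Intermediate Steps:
10*f(4) + (-3 + 7) = 10*4 + (-3 + 7) = 40 + 4 = 44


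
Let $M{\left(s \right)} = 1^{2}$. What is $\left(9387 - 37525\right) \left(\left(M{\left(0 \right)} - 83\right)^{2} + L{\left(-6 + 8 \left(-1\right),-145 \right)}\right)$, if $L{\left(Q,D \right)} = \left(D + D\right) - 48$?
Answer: $-179689268$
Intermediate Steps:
$M{\left(s \right)} = 1$
$L{\left(Q,D \right)} = -48 + 2 D$ ($L{\left(Q,D \right)} = 2 D - 48 = -48 + 2 D$)
$\left(9387 - 37525\right) \left(\left(M{\left(0 \right)} - 83\right)^{2} + L{\left(-6 + 8 \left(-1\right),-145 \right)}\right) = \left(9387 - 37525\right) \left(\left(1 - 83\right)^{2} + \left(-48 + 2 \left(-145\right)\right)\right) = - 28138 \left(\left(-82\right)^{2} - 338\right) = - 28138 \left(6724 - 338\right) = \left(-28138\right) 6386 = -179689268$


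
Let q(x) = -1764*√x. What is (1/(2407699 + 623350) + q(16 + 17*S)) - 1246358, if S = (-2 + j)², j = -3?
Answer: -3890054348697/3031049 ≈ -1.2834e+6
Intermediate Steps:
S = 25 (S = (-2 - 3)² = (-5)² = 25)
(1/(2407699 + 623350) + q(16 + 17*S)) - 1246358 = (1/(2407699 + 623350) - 1764*√(16 + 17*25)) - 1246358 = (1/3031049 - 1764*√(16 + 425)) - 1246358 = (1/3031049 - 1764*√441) - 1246358 = (1/3031049 - 1764*21) - 1246358 = (1/3031049 - 37044) - 1246358 = -112282179155/3031049 - 1246358 = -3890054348697/3031049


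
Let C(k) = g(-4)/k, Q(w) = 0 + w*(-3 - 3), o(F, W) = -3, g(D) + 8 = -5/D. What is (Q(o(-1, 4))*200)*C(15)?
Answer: -1620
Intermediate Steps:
g(D) = -8 - 5/D
Q(w) = -6*w (Q(w) = 0 + w*(-6) = 0 - 6*w = -6*w)
C(k) = -27/(4*k) (C(k) = (-8 - 5/(-4))/k = (-8 - 5*(-¼))/k = (-8 + 5/4)/k = -27/(4*k))
(Q(o(-1, 4))*200)*C(15) = (-6*(-3)*200)*(-27/4/15) = (18*200)*(-27/4*1/15) = 3600*(-9/20) = -1620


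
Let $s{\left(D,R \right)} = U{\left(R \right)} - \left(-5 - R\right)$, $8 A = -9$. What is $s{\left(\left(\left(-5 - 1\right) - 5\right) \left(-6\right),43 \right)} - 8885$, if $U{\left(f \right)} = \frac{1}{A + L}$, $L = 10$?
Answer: $- \frac{627419}{71} \approx -8836.9$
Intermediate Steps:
$A = - \frac{9}{8}$ ($A = \frac{1}{8} \left(-9\right) = - \frac{9}{8} \approx -1.125$)
$U{\left(f \right)} = \frac{8}{71}$ ($U{\left(f \right)} = \frac{1}{- \frac{9}{8} + 10} = \frac{1}{\frac{71}{8}} = \frac{8}{71}$)
$s{\left(D,R \right)} = \frac{363}{71} + R$ ($s{\left(D,R \right)} = \frac{8}{71} - \left(-5 - R\right) = \frac{8}{71} + \left(5 + R\right) = \frac{363}{71} + R$)
$s{\left(\left(\left(-5 - 1\right) - 5\right) \left(-6\right),43 \right)} - 8885 = \left(\frac{363}{71} + 43\right) - 8885 = \frac{3416}{71} - 8885 = - \frac{627419}{71}$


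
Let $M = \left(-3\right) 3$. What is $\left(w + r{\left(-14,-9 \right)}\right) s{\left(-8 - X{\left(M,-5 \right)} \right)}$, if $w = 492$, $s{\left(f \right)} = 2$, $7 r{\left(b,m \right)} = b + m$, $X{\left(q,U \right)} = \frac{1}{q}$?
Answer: $\frac{6842}{7} \approx 977.43$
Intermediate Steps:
$M = -9$
$r{\left(b,m \right)} = \frac{b}{7} + \frac{m}{7}$ ($r{\left(b,m \right)} = \frac{b + m}{7} = \frac{b}{7} + \frac{m}{7}$)
$\left(w + r{\left(-14,-9 \right)}\right) s{\left(-8 - X{\left(M,-5 \right)} \right)} = \left(492 + \left(\frac{1}{7} \left(-14\right) + \frac{1}{7} \left(-9\right)\right)\right) 2 = \left(492 - \frac{23}{7}\right) 2 = \frac{3421}{7} \cdot 2 = \frac{6842}{7}$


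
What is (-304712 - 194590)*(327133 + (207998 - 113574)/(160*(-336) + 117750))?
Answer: -580669782172466/3555 ≈ -1.6334e+11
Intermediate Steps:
(-304712 - 194590)*(327133 + (207998 - 113574)/(160*(-336) + 117750)) = -499302*(327133 + 94424/(-53760 + 117750)) = -499302*(327133 + 94424/63990) = -499302*(327133 + 94424*(1/63990)) = -499302*(327133 + 47212/31995) = -499302*10466667547/31995 = -580669782172466/3555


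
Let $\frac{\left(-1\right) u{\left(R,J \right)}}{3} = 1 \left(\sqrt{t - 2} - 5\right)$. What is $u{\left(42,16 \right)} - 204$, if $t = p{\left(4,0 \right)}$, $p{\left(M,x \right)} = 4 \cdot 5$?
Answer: $-189 - 9 \sqrt{2} \approx -201.73$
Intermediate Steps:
$p{\left(M,x \right)} = 20$
$t = 20$
$u{\left(R,J \right)} = 15 - 9 \sqrt{2}$ ($u{\left(R,J \right)} = - 3 \cdot 1 \left(\sqrt{20 - 2} - 5\right) = - 3 \cdot 1 \left(\sqrt{18} - 5\right) = - 3 \cdot 1 \left(3 \sqrt{2} - 5\right) = - 3 \cdot 1 \left(-5 + 3 \sqrt{2}\right) = - 3 \left(-5 + 3 \sqrt{2}\right) = 15 - 9 \sqrt{2}$)
$u{\left(42,16 \right)} - 204 = \left(15 - 9 \sqrt{2}\right) - 204 = -189 - 9 \sqrt{2}$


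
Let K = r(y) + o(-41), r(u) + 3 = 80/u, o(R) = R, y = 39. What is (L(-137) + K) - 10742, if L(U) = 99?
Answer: -416713/39 ≈ -10685.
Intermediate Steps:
r(u) = -3 + 80/u
K = -1636/39 (K = (-3 + 80/39) - 41 = -37/39 - 41 = -1636/39 ≈ -41.949)
(L(-137) + K) - 10742 = (99 - 1636/39) - 10742 = 2225/39 - 10742 = -416713/39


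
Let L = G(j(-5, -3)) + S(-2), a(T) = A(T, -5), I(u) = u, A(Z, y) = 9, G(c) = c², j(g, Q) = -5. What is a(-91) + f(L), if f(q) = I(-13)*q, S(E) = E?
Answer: -290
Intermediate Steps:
a(T) = 9
L = 23 (L = (-5)² - 2 = 25 - 2 = 23)
f(q) = -13*q
a(-91) + f(L) = 9 - 13*23 = 9 - 299 = -290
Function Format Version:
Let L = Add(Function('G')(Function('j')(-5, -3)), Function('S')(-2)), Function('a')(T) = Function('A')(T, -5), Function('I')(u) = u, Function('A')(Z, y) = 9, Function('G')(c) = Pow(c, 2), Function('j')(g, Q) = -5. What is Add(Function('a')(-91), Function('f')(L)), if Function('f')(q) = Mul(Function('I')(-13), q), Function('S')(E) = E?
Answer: -290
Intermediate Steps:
Function('a')(T) = 9
L = 23 (L = Add(Pow(-5, 2), -2) = Add(25, -2) = 23)
Function('f')(q) = Mul(-13, q)
Add(Function('a')(-91), Function('f')(L)) = Add(9, Mul(-13, 23)) = Add(9, -299) = -290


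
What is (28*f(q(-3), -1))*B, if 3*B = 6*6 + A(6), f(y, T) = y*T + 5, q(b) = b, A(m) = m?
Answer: 3136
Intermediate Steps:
f(y, T) = 5 + T*y (f(y, T) = T*y + 5 = 5 + T*y)
B = 14 (B = (6*6 + 6)/3 = (36 + 6)/3 = (⅓)*42 = 14)
(28*f(q(-3), -1))*B = (28*(5 - 1*(-3)))*14 = (28*(5 + 3))*14 = (28*8)*14 = 224*14 = 3136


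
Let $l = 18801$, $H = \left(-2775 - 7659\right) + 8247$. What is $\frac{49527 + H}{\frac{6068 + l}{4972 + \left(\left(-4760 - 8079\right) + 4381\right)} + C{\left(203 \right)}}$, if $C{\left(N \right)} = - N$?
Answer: $- \frac{165027240}{732527} \approx -225.28$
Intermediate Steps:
$H = -2187$ ($H = -10434 + 8247 = -2187$)
$\frac{49527 + H}{\frac{6068 + l}{4972 + \left(\left(-4760 - 8079\right) + 4381\right)} + C{\left(203 \right)}} = \frac{49527 - 2187}{\frac{6068 + 18801}{4972 + \left(\left(-4760 - 8079\right) + 4381\right)} - 203} = \frac{47340}{\frac{24869}{4972 + \left(-12839 + 4381\right)} - 203} = \frac{47340}{\frac{24869}{4972 - 8458} - 203} = \frac{47340}{\frac{24869}{-3486} - 203} = \frac{47340}{24869 \left(- \frac{1}{3486}\right) - 203} = \frac{47340}{- \frac{24869}{3486} - 203} = \frac{47340}{- \frac{732527}{3486}} = 47340 \left(- \frac{3486}{732527}\right) = - \frac{165027240}{732527}$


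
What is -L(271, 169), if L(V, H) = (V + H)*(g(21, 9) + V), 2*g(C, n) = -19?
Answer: -115060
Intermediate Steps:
g(C, n) = -19/2 (g(C, n) = (½)*(-19) = -19/2)
L(V, H) = (-19/2 + V)*(H + V) (L(V, H) = (V + H)*(-19/2 + V) = (H + V)*(-19/2 + V) = (-19/2 + V)*(H + V))
-L(271, 169) = -(271² - 19/2*169 - 19/2*271 + 169*271) = -(73441 - 3211/2 - 5149/2 + 45799) = -1*115060 = -115060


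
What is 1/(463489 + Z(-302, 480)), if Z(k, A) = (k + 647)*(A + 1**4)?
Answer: 1/629434 ≈ 1.5887e-6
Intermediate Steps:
Z(k, A) = (1 + A)*(647 + k) (Z(k, A) = (647 + k)*(A + 1) = (647 + k)*(1 + A) = (1 + A)*(647 + k))
1/(463489 + Z(-302, 480)) = 1/(463489 + (647 - 302 + 647*480 + 480*(-302))) = 1/(463489 + (647 - 302 + 310560 - 144960)) = 1/(463489 + 165945) = 1/629434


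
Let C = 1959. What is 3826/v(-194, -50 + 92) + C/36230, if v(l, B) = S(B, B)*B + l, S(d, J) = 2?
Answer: -13840049/398530 ≈ -34.728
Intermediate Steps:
v(l, B) = l + 2*B (v(l, B) = 2*B + l = l + 2*B)
3826/v(-194, -50 + 92) + C/36230 = 3826/(-194 + 2*(-50 + 92)) + 1959/36230 = 3826/(-194 + 2*42) + 1959*(1/36230) = 3826/(-194 + 84) + 1959/36230 = 3826/(-110) + 1959/36230 = 3826*(-1/110) + 1959/36230 = -1913/55 + 1959/36230 = -13840049/398530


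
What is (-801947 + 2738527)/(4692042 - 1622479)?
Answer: 1936580/3069563 ≈ 0.63090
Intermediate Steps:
(-801947 + 2738527)/(4692042 - 1622479) = 1936580/3069563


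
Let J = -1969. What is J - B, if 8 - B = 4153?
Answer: 2176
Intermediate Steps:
B = -4145 (B = 8 - 1*4153 = 8 - 4153 = -4145)
J - B = -1969 - 1*(-4145) = -1969 + 4145 = 2176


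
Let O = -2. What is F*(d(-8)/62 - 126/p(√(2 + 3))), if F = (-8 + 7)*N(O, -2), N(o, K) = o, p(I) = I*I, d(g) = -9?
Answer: -7857/155 ≈ -50.690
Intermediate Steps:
p(I) = I²
F = 2 (F = (-8 + 7)*(-2) = -1*(-2) = 2)
F*(d(-8)/62 - 126/p(√(2 + 3))) = 2*(-9/62 - 126/(2 + 3)) = 2*(-9*1/62 - 126/((√5)²)) = 2*(-9/62 - 126/5) = 2*(-7857/310) = -7857/155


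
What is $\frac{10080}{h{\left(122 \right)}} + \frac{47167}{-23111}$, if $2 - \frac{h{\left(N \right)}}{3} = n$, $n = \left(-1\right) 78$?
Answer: $\frac{923495}{23111} \approx 39.959$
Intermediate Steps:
$n = -78$
$h{\left(N \right)} = 240$ ($h{\left(N \right)} = 6 - -234 = 6 + 234 = 240$)
$\frac{10080}{h{\left(122 \right)}} + \frac{47167}{-23111} = \frac{10080}{240} + \frac{47167}{-23111} = 10080 \cdot \frac{1}{240} + 47167 \left(- \frac{1}{23111}\right) = 42 - \frac{47167}{23111} = \frac{923495}{23111}$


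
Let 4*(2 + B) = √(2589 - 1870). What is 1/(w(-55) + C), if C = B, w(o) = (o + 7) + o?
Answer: -1680/175681 - 4*√719/175681 ≈ -0.010173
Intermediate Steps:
w(o) = 7 + 2*o (w(o) = (7 + o) + o = 7 + 2*o)
B = -2 + √719/4 (B = -2 + √(2589 - 1870)/4 = -2 + √719/4 ≈ 4.7035)
C = -2 + √719/4 ≈ 4.7035
1/(w(-55) + C) = 1/((7 + 2*(-55)) + (-2 + √719/4)) = 1/((7 - 110) + (-2 + √719/4)) = 1/(-103 + (-2 + √719/4)) = 1/(-105 + √719/4)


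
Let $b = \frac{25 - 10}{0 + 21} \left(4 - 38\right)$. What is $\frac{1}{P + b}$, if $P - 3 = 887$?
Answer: $\frac{7}{6060} \approx 0.0011551$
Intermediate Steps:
$P = 890$ ($P = 3 + 887 = 890$)
$b = - \frac{170}{7}$ ($b = \frac{15}{21} \left(-34\right) = 15 \cdot \frac{1}{21} \left(-34\right) = \frac{5}{7} \left(-34\right) = - \frac{170}{7} \approx -24.286$)
$\frac{1}{P + b} = \frac{1}{890 - \frac{170}{7}} = \frac{1}{\frac{6060}{7}} = \frac{7}{6060}$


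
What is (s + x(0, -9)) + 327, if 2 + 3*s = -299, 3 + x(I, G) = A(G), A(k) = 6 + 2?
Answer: 695/3 ≈ 231.67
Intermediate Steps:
A(k) = 8
x(I, G) = 5 (x(I, G) = -3 + 8 = 5)
s = -301/3 (s = -⅔ + (⅓)*(-299) = -⅔ - 299/3 = -301/3 ≈ -100.33)
(s + x(0, -9)) + 327 = (-301/3 + 5) + 327 = -286/3 + 327 = 695/3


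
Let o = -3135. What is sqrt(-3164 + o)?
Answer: I*sqrt(6299) ≈ 79.366*I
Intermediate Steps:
sqrt(-3164 + o) = sqrt(-3164 - 3135) = sqrt(-6299) = I*sqrt(6299)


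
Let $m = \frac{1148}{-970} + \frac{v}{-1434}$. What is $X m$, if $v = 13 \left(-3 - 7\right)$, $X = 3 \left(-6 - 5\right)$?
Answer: $\frac{4180363}{115915} \approx 36.064$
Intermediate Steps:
$X = -33$ ($X = 3 \left(-11\right) = -33$)
$v = -130$ ($v = 13 \left(-10\right) = -130$)
$m = - \frac{380033}{347745}$ ($m = \frac{1148}{-970} - \frac{130}{-1434} = 1148 \left(- \frac{1}{970}\right) - - \frac{65}{717} = - \frac{574}{485} + \frac{65}{717} = - \frac{380033}{347745} \approx -1.0928$)
$X m = \left(-33\right) \left(- \frac{380033}{347745}\right) = \frac{4180363}{115915}$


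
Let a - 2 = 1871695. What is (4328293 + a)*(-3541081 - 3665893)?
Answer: -44683166730260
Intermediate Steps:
a = 1871697 (a = 2 + 1871695 = 1871697)
(4328293 + a)*(-3541081 - 3665893) = (4328293 + 1871697)*(-3541081 - 3665893) = 6199990*(-7206974) = -44683166730260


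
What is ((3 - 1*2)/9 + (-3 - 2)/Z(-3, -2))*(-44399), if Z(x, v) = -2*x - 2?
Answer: 1820359/36 ≈ 50566.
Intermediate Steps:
Z(x, v) = -2 - 2*x
((3 - 1*2)/9 + (-3 - 2)/Z(-3, -2))*(-44399) = ((3 - 1*2)/9 + (-3 - 2)/(-2 - 2*(-3)))*(-44399) = ((3 - 2)*(⅑) - 5/(-2 + 6))*(-44399) = (1*(⅑) - 5/4)*(-44399) = (⅑ - 5*¼)*(-44399) = (⅑ - 5/4)*(-44399) = -41/36*(-44399) = 1820359/36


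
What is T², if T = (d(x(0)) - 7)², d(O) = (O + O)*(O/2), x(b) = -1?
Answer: 1296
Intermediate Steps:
d(O) = O² (d(O) = (2*O)*(O*(½)) = (2*O)*(O/2) = O²)
T = 36 (T = ((-1)² - 7)² = (1 - 7)² = (-6)² = 36)
T² = 36² = 1296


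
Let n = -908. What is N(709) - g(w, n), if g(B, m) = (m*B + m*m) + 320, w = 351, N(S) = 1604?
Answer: -504472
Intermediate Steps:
g(B, m) = 320 + m**2 + B*m (g(B, m) = (B*m + m**2) + 320 = (m**2 + B*m) + 320 = 320 + m**2 + B*m)
N(709) - g(w, n) = 1604 - (320 + (-908)**2 + 351*(-908)) = 1604 - (320 + 824464 - 318708) = 1604 - 1*506076 = 1604 - 506076 = -504472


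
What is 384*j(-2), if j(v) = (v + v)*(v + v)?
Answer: 6144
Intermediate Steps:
j(v) = 4*v² (j(v) = (2*v)*(2*v) = 4*v²)
384*j(-2) = 384*(4*(-2)²) = 384*(4*4) = 384*16 = 6144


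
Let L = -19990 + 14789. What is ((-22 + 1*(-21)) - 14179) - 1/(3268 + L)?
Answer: -27491125/1933 ≈ -14222.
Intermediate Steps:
L = -5201
((-22 + 1*(-21)) - 14179) - 1/(3268 + L) = ((-22 + 1*(-21)) - 14179) - 1/(3268 - 5201) = ((-22 - 21) - 14179) - 1/(-1933) = (-43 - 14179) - 1*(-1/1933) = -14222 + 1/1933 = -27491125/1933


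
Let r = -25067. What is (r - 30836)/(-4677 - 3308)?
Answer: 55903/7985 ≈ 7.0010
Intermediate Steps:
(r - 30836)/(-4677 - 3308) = (-25067 - 30836)/(-4677 - 3308) = -55903/(-7985) = -55903*(-1/7985) = 55903/7985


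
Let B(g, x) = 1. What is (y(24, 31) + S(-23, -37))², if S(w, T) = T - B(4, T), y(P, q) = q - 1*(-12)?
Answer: 25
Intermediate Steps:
y(P, q) = 12 + q (y(P, q) = q + 12 = 12 + q)
S(w, T) = -1 + T (S(w, T) = T - 1*1 = T - 1 = -1 + T)
(y(24, 31) + S(-23, -37))² = ((12 + 31) + (-1 - 37))² = (43 - 38)² = 5² = 25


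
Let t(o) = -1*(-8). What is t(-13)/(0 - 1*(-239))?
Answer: 8/239 ≈ 0.033473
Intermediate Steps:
t(o) = 8
t(-13)/(0 - 1*(-239)) = 8/(0 - 1*(-239)) = 8/(0 + 239) = 8/239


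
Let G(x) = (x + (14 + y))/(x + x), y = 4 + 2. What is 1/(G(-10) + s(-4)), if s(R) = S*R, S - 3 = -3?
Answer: -2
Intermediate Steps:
y = 6
S = 0 (S = 3 - 3 = 0)
s(R) = 0 (s(R) = 0*R = 0)
G(x) = (20 + x)/(2*x) (G(x) = (x + (14 + 6))/(x + x) = (x + 20)/((2*x)) = (20 + x)*(1/(2*x)) = (20 + x)/(2*x))
1/(G(-10) + s(-4)) = 1/((½)*(20 - 10)/(-10) + 0) = 1/((½)*(-⅒)*10 + 0) = 1/(-½ + 0) = 1/(-½) = -2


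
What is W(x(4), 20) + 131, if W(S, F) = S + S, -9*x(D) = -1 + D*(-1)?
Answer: 1189/9 ≈ 132.11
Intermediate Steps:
x(D) = ⅑ + D/9 (x(D) = -(-1 + D*(-1))/9 = -(-1 - D)/9 = ⅑ + D/9)
W(S, F) = 2*S
W(x(4), 20) + 131 = 2*(⅑ + (⅑)*4) + 131 = 2*(⅑ + 4/9) + 131 = 2*(5/9) + 131 = 10/9 + 131 = 1189/9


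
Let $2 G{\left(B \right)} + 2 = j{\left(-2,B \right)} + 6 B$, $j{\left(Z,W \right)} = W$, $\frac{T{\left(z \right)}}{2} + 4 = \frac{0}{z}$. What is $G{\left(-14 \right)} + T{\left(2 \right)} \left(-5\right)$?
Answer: $-10$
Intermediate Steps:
$T{\left(z \right)} = -8$ ($T{\left(z \right)} = -8 + 2 \frac{0}{z} = -8 + 2 \cdot 0 = -8 + 0 = -8$)
$G{\left(B \right)} = -1 + \frac{7 B}{2}$ ($G{\left(B \right)} = -1 + \frac{B + 6 B}{2} = -1 + \frac{7 B}{2}$)
$G{\left(-14 \right)} + T{\left(2 \right)} \left(-5\right) = \left(-1 + \frac{7}{2} \left(-14\right)\right) - -40 = \left(-1 - 49\right) + 40 = -50 + 40 = -10$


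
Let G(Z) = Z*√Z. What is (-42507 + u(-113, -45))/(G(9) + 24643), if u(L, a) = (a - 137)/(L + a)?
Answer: -1678981/974465 ≈ -1.7230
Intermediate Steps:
u(L, a) = (-137 + a)/(L + a)
G(Z) = Z^(3/2)
(-42507 + u(-113, -45))/(G(9) + 24643) = (-42507 + (-137 - 45)/(-113 - 45))/(9^(3/2) + 24643) = (-42507 - 182/(-158))/(27 + 24643) = (-42507 - 1/158*(-182))/24670 = (-42507 + 91/79)*(1/24670) = -3357962/79*1/24670 = -1678981/974465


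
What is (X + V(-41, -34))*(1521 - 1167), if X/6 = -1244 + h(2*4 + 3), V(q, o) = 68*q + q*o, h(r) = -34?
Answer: -3207948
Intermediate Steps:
V(q, o) = 68*q + o*q
X = -7668 (X = 6*(-1244 - 34) = 6*(-1278) = -7668)
(X + V(-41, -34))*(1521 - 1167) = (-7668 - 41*(68 - 34))*(1521 - 1167) = (-7668 - 41*34)*354 = (-7668 - 1394)*354 = -9062*354 = -3207948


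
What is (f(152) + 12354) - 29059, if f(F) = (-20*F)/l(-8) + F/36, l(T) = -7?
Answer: -1024789/63 ≈ -16266.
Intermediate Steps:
f(F) = 727*F/252 (f(F) = -20*F/(-7) + F/36 = -20*F*(-1/7) + F*(1/36) = 20*F/7 + F/36 = 727*F/252)
(f(152) + 12354) - 29059 = ((727/252)*152 + 12354) - 29059 = (27626/63 + 12354) - 29059 = 805928/63 - 29059 = -1024789/63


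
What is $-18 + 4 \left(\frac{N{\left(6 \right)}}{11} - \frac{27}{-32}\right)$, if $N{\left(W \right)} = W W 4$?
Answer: $\frac{3321}{88} \approx 37.739$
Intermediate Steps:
$N{\left(W \right)} = 4 W^{2}$ ($N{\left(W \right)} = W^{2} \cdot 4 = 4 W^{2}$)
$-18 + 4 \left(\frac{N{\left(6 \right)}}{11} - \frac{27}{-32}\right) = -18 + 4 \left(\frac{4 \cdot 6^{2}}{11} - \frac{27}{-32}\right) = -18 + 4 \left(4 \cdot 36 \cdot \frac{1}{11} - - \frac{27}{32}\right) = -18 + 4 \left(144 \cdot \frac{1}{11} + \frac{27}{32}\right) = -18 + 4 \left(\frac{144}{11} + \frac{27}{32}\right) = -18 + 4 \cdot \frac{4905}{352} = -18 + \frac{4905}{88} = \frac{3321}{88}$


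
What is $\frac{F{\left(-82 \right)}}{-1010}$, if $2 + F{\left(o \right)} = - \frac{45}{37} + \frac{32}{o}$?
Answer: $\frac{5471}{1532170} \approx 0.0035708$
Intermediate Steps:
$F{\left(o \right)} = - \frac{119}{37} + \frac{32}{o}$ ($F{\left(o \right)} = -2 + \left(- \frac{45}{37} + \frac{32}{o}\right) = -2 + \left(\left(-45\right) \frac{1}{37} + \frac{32}{o}\right) = -2 - \left(\frac{45}{37} - \frac{32}{o}\right) = - \frac{119}{37} + \frac{32}{o}$)
$\frac{F{\left(-82 \right)}}{-1010} = \frac{- \frac{119}{37} + \frac{32}{-82}}{-1010} = \left(- \frac{119}{37} + 32 \left(- \frac{1}{82}\right)\right) \left(- \frac{1}{1010}\right) = \left(- \frac{119}{37} - \frac{16}{41}\right) \left(- \frac{1}{1010}\right) = \left(- \frac{5471}{1517}\right) \left(- \frac{1}{1010}\right) = \frac{5471}{1532170}$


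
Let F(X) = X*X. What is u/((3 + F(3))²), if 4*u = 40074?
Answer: 6679/96 ≈ 69.573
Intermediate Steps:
u = 20037/2 (u = (¼)*40074 = 20037/2 ≈ 10019.)
F(X) = X²
u/((3 + F(3))²) = 20037/(2*((3 + 3²)²)) = 20037/(2*((3 + 9)²)) = 20037/(2*(12²)) = (20037/2)/144 = (20037/2)*(1/144) = 6679/96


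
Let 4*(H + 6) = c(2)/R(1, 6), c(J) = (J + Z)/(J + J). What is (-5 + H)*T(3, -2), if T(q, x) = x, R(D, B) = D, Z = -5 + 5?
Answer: 87/4 ≈ 21.750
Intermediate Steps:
Z = 0
c(J) = ½ (c(J) = (J + 0)/(J + J) = J/((2*J)) = J*(1/(2*J)) = ½)
H = -47/8 (H = -6 + ((½)/1)/4 = -6 + ((½)*1)/4 = -6 + (¼)*(½) = -6 + ⅛ = -47/8 ≈ -5.8750)
(-5 + H)*T(3, -2) = (-5 - 47/8)*(-2) = -87/8*(-2) = 87/4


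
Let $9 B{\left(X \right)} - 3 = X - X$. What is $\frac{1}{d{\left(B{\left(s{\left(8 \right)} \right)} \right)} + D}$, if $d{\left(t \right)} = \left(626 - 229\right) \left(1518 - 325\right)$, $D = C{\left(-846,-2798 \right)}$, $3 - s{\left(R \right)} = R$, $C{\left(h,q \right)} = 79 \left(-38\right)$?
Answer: $\frac{1}{470619} \approx 2.1249 \cdot 10^{-6}$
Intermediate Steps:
$C{\left(h,q \right)} = -3002$
$s{\left(R \right)} = 3 - R$
$B{\left(X \right)} = \frac{1}{3}$ ($B{\left(X \right)} = \frac{1}{3} + \frac{X - X}{9} = \frac{1}{3} + \frac{1}{9} \cdot 0 = \frac{1}{3} + 0 = \frac{1}{3}$)
$D = -3002$
$d{\left(t \right)} = 473621$ ($d{\left(t \right)} = 397 \cdot 1193 = 473621$)
$\frac{1}{d{\left(B{\left(s{\left(8 \right)} \right)} \right)} + D} = \frac{1}{473621 - 3002} = \frac{1}{470619}$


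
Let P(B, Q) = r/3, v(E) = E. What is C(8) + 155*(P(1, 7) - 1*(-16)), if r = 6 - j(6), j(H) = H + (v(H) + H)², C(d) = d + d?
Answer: -4944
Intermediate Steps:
C(d) = 2*d
j(H) = H + 4*H² (j(H) = H + (H + H)² = H + (2*H)² = H + 4*H²)
r = -144 (r = 6 - 6*(1 + 4*6) = 6 - 6*(1 + 24) = 6 - 6*25 = 6 - 1*150 = 6 - 150 = -144)
P(B, Q) = -48 (P(B, Q) = -144/3 = -144*⅓ = -48)
C(8) + 155*(P(1, 7) - 1*(-16)) = 2*8 + 155*(-48 - 1*(-16)) = 16 + 155*(-48 + 16) = 16 + 155*(-32) = 16 - 4960 = -4944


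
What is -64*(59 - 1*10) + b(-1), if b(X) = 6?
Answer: -3130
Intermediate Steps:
-64*(59 - 1*10) + b(-1) = -64*(59 - 1*10) + 6 = -64*(59 - 10) + 6 = -64*49 + 6 = -3136 + 6 = -3130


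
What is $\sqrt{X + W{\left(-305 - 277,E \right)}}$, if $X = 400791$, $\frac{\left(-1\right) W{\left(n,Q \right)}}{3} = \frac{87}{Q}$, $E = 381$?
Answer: $\frac{\sqrt{6464346990}}{127} \approx 633.08$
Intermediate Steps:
$W{\left(n,Q \right)} = - \frac{261}{Q}$ ($W{\left(n,Q \right)} = - 3 \frac{87}{Q} = - \frac{261}{Q}$)
$\sqrt{X + W{\left(-305 - 277,E \right)}} = \sqrt{400791 - \frac{261}{381}} = \sqrt{400791 - \frac{87}{127}} = \sqrt{\frac{50900370}{127}} = \frac{\sqrt{6464346990}}{127}$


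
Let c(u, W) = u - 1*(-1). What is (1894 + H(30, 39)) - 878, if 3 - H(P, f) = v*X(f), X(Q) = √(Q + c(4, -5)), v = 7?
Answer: 1019 - 14*√11 ≈ 972.57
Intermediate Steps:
c(u, W) = 1 + u (c(u, W) = u + 1 = 1 + u)
X(Q) = √(5 + Q) (X(Q) = √(Q + (1 + 4)) = √(Q + 5) = √(5 + Q))
H(P, f) = 3 - 7*√(5 + f)
(1894 + H(30, 39)) - 878 = (1894 + (3 - 7*√(5 + 39))) - 878 = (1894 + (3 - 14*√11)) - 878 = (1897 - 14*√11) - 878 = 1019 - 14*√11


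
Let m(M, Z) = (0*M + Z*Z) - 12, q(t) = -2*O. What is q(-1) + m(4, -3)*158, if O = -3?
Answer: -468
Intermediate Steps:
q(t) = 6 (q(t) = -2*(-3) = 6)
m(M, Z) = -12 + Z**2 (m(M, Z) = (0 + Z**2) - 12 = Z**2 - 12 = -12 + Z**2)
q(-1) + m(4, -3)*158 = 6 + (-12 + (-3)**2)*158 = 6 + (-12 + 9)*158 = 6 - 3*158 = 6 - 474 = -468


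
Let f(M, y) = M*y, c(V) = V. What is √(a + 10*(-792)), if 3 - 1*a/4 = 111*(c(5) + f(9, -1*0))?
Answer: 4*I*√633 ≈ 100.64*I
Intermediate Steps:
a = -2208 (a = 12 - 444*(5 + 9*(-1*0)) = 12 - 444*(5 + 9*0) = 12 - 444*(5 + 0) = 12 - 444*5 = 12 - 4*555 = 12 - 2220 = -2208)
√(a + 10*(-792)) = √(-2208 + 10*(-792)) = √(-2208 - 7920) = √(-10128) = 4*I*√633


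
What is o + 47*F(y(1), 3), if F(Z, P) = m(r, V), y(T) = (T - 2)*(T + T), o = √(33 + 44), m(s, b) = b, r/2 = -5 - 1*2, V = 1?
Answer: 47 + √77 ≈ 55.775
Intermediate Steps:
r = -14 (r = 2*(-5 - 1*2) = 2*(-5 - 2) = 2*(-7) = -14)
o = √77 ≈ 8.7750
y(T) = 2*T*(-2 + T) (y(T) = (-2 + T)*(2*T) = 2*T*(-2 + T))
F(Z, P) = 1
o + 47*F(y(1), 3) = √77 + 47*1 = √77 + 47 = 47 + √77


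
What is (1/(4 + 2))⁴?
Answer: 1/1296 ≈ 0.00077160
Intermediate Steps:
(1/(4 + 2))⁴ = (1/6)⁴ = (⅙)⁴ = 1/1296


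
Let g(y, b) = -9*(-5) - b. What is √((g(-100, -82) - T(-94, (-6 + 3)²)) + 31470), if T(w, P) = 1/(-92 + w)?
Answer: √1093129998/186 ≈ 177.76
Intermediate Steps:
g(y, b) = 45 - b
√((g(-100, -82) - T(-94, (-6 + 3)²)) + 31470) = √(((45 - 1*(-82)) - 1/(-92 - 94)) + 31470) = √(((45 + 82) - 1/(-186)) + 31470) = √((127 - 1*(-1/186)) + 31470) = √((127 + 1/186) + 31470) = √(23623/186 + 31470) = √(5877043/186) = √1093129998/186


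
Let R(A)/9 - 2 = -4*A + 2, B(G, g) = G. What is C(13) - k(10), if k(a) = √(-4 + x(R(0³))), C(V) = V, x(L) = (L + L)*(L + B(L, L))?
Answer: 13 - 2*√1295 ≈ -58.972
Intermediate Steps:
R(A) = 36 - 36*A (R(A) = 18 + 9*(-4*A + 2) = 18 + 9*(2 - 4*A) = 18 + (18 - 36*A) = 36 - 36*A)
x(L) = 4*L² (x(L) = (L + L)*(L + L) = (2*L)*(2*L) = 4*L²)
k(a) = 2*√1295 (k(a) = √(-4 + 4*(36 - 36*0³)²) = √(-4 + 4*(36 - 36*0)²) = √(-4 + 4*(36 + 0)²) = √(-4 + 4*36²) = √(-4 + 4*1296) = √(-4 + 5184) = √5180 = 2*√1295)
C(13) - k(10) = 13 - 2*√1295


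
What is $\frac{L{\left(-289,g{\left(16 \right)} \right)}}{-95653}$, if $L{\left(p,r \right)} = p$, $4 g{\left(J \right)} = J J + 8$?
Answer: $\frac{289}{95653} \approx 0.0030213$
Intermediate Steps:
$g{\left(J \right)} = 2 + \frac{J^{2}}{4}$ ($g{\left(J \right)} = \frac{J J + 8}{4} = \frac{J^{2} + 8}{4} = \frac{8 + J^{2}}{4} = 2 + \frac{J^{2}}{4}$)
$\frac{L{\left(-289,g{\left(16 \right)} \right)}}{-95653} = - \frac{289}{-95653} = \left(-289\right) \left(- \frac{1}{95653}\right) = \frac{289}{95653}$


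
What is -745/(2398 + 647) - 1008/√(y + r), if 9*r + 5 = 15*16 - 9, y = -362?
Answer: -149/609 + 756*I*√758/379 ≈ -0.24466 + 54.918*I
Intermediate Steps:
r = 226/9 (r = -5/9 + (15*16 - 9)/9 = -5/9 + (240 - 9)/9 = -5/9 + (⅑)*231 = -5/9 + 77/3 = 226/9 ≈ 25.111)
-745/(2398 + 647) - 1008/√(y + r) = -745/(2398 + 647) - 1008/√(-362 + 226/9) = -745/3045 - 1008*(-3*I*√758/1516) = -745*1/3045 - 1008*(-3*I*√758/1516) = -149/609 - (-756)*I*√758/379 = -149/609 + 756*I*√758/379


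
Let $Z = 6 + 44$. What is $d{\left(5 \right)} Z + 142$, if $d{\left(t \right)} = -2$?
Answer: $42$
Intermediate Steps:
$Z = 50$
$d{\left(5 \right)} Z + 142 = \left(-2\right) 50 + 142 = -100 + 142 = 42$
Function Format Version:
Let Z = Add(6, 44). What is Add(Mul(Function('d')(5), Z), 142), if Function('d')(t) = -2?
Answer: 42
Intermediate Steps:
Z = 50
Add(Mul(Function('d')(5), Z), 142) = Add(Mul(-2, 50), 142) = Add(-100, 142) = 42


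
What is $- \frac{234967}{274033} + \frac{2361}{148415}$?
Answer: $- \frac{34225635392}{40670607695} \approx -0.84153$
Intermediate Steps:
$- \frac{234967}{274033} + \frac{2361}{148415} = - \frac{34225635392}{40670607695}$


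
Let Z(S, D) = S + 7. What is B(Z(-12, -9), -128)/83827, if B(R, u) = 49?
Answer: 49/83827 ≈ 0.00058454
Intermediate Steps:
Z(S, D) = 7 + S
B(Z(-12, -9), -128)/83827 = 49/83827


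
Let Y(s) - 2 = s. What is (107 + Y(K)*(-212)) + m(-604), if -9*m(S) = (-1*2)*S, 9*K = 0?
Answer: -4061/9 ≈ -451.22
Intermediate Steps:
K = 0 (K = (1/9)*0 = 0)
Y(s) = 2 + s
m(S) = 2*S/9 (m(S) = -(-1*2)*S/9 = -(-2)*S/9 = 2*S/9)
(107 + Y(K)*(-212)) + m(-604) = (107 + (2 + 0)*(-212)) + (2/9)*(-604) = (107 + 2*(-212)) - 1208/9 = (107 - 424) - 1208/9 = -317 - 1208/9 = -4061/9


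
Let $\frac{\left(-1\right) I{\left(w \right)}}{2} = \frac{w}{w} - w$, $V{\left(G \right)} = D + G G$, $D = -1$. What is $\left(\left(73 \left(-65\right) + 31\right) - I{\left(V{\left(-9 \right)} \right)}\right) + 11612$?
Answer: $6740$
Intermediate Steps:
$V{\left(G \right)} = -1 + G^{2}$ ($V{\left(G \right)} = -1 + G G = -1 + G^{2}$)
$I{\left(w \right)} = -2 + 2 w$ ($I{\left(w \right)} = - 2 \left(\frac{w}{w} - w\right) = - 2 \left(1 - w\right) = -2 + 2 w$)
$\left(\left(73 \left(-65\right) + 31\right) - I{\left(V{\left(-9 \right)} \right)}\right) + 11612 = \left(\left(73 \left(-65\right) + 31\right) - \left(-2 + 2 \left(-1 + \left(-9\right)^{2}\right)\right)\right) + 11612 = \left(\left(-4745 + 31\right) - \left(-2 + 2 \left(-1 + 81\right)\right)\right) + 11612 = \left(-4714 - \left(-2 + 2 \cdot 80\right)\right) + 11612 = \left(-4714 - \left(-2 + 160\right)\right) + 11612 = \left(-4714 - 158\right) + 11612 = -4872 + 11612 = 6740$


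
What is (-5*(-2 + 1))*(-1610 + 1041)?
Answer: -2845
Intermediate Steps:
(-5*(-2 + 1))*(-1610 + 1041) = -5*(-1)*(-569) = 5*(-569) = -2845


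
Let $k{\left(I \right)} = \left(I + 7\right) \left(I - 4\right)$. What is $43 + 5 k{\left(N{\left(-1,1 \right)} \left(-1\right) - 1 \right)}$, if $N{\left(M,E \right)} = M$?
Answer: $-97$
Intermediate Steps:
$k{\left(I \right)} = \left(-4 + I\right) \left(7 + I\right)$ ($k{\left(I \right)} = \left(7 + I\right) \left(-4 + I\right) = \left(-4 + I\right) \left(7 + I\right)$)
$43 + 5 k{\left(N{\left(-1,1 \right)} \left(-1\right) - 1 \right)} = 43 + 5 \left(-28 + \left(\left(-1\right) \left(-1\right) - 1\right)^{2} + 3 \left(\left(-1\right) \left(-1\right) - 1\right)\right) = 43 + 5 \left(-28 + \left(1 - 1\right)^{2} + 3 \left(1 - 1\right)\right) = 43 + 5 \left(-28 + 0^{2} + 3 \cdot 0\right) = 43 + 5 \left(-28 + 0 + 0\right) = 43 + 5 \left(-28\right) = 43 - 140 = -97$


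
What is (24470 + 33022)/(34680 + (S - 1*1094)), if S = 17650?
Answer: 14373/12809 ≈ 1.1221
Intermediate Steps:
(24470 + 33022)/(34680 + (S - 1*1094)) = (24470 + 33022)/(34680 + (17650 - 1*1094)) = 57492/(34680 + (17650 - 1094)) = 57492/(34680 + 16556) = 57492/51236 = 57492*(1/51236) = 14373/12809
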